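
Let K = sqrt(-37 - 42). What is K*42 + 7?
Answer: 7 + 42*I*sqrt(79) ≈ 7.0 + 373.3*I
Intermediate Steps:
K = I*sqrt(79) (K = sqrt(-79) = I*sqrt(79) ≈ 8.8882*I)
K*42 + 7 = (I*sqrt(79))*42 + 7 = 42*I*sqrt(79) + 7 = 7 + 42*I*sqrt(79)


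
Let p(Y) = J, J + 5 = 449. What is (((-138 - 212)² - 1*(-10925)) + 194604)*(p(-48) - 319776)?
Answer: -104750156628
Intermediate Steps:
J = 444 (J = -5 + 449 = 444)
p(Y) = 444
(((-138 - 212)² - 1*(-10925)) + 194604)*(p(-48) - 319776) = (((-138 - 212)² - 1*(-10925)) + 194604)*(444 - 319776) = (((-350)² + 10925) + 194604)*(-319332) = ((122500 + 10925) + 194604)*(-319332) = (133425 + 194604)*(-319332) = 328029*(-319332) = -104750156628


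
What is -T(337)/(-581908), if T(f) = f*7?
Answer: 2359/581908 ≈ 0.0040539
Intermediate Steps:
T(f) = 7*f
-T(337)/(-581908) = -7*337/(-581908) = -2359*(-1)/581908 = -1*(-2359/581908) = 2359/581908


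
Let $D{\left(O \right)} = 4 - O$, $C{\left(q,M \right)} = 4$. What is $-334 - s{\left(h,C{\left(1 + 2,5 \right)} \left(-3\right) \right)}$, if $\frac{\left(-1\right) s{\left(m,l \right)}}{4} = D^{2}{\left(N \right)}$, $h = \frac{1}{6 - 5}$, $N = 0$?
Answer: $-270$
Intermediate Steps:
$h = 1$ ($h = \frac{1}{6 - 5} = 1^{-1} = 1$)
$s{\left(m,l \right)} = -64$ ($s{\left(m,l \right)} = - 4 \left(4 - 0\right)^{2} = - 4 \left(4 + 0\right)^{2} = - 4 \cdot 4^{2} = \left(-4\right) 16 = -64$)
$-334 - s{\left(h,C{\left(1 + 2,5 \right)} \left(-3\right) \right)} = -334 - -64 = -334 + 64 = -270$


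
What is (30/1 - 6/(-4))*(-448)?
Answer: -14112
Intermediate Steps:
(30/1 - 6/(-4))*(-448) = (30*1 - 6*(-¼))*(-448) = (30 + 3/2)*(-448) = (63/2)*(-448) = -14112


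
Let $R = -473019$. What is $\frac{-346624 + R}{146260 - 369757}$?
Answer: $\frac{819643}{223497} \approx 3.6674$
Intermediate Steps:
$\frac{-346624 + R}{146260 - 369757} = \frac{-346624 - 473019}{146260 - 369757} = - \frac{819643}{-223497} = \left(-819643\right) \left(- \frac{1}{223497}\right) = \frac{819643}{223497}$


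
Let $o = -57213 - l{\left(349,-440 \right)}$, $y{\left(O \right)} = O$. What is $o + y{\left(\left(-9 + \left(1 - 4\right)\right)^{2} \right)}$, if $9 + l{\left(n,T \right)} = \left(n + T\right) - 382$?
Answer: $-56587$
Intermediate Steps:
$l{\left(n,T \right)} = -391 + T + n$ ($l{\left(n,T \right)} = -9 - \left(382 - T - n\right) = -9 + \left(-382 + T + n\right) = -391 + T + n$)
$o = -56731$ ($o = -57213 - \left(-391 - 440 + 349\right) = -57213 - -482 = -57213 + 482 = -56731$)
$o + y{\left(\left(-9 + \left(1 - 4\right)\right)^{2} \right)} = -56731 + \left(-9 + \left(1 - 4\right)\right)^{2} = -56731 + \left(-9 - 3\right)^{2} = -56731 + \left(-12\right)^{2} = -56731 + 144 = -56587$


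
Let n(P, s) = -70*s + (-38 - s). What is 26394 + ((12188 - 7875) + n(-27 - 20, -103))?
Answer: 37982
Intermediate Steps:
n(P, s) = -38 - 71*s
26394 + ((12188 - 7875) + n(-27 - 20, -103)) = 26394 + ((12188 - 7875) + (-38 - 71*(-103))) = 26394 + (4313 + (-38 + 7313)) = 26394 + (4313 + 7275) = 26394 + 11588 = 37982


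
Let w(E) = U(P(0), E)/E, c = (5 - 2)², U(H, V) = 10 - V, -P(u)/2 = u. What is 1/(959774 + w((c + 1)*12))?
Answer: 12/11517277 ≈ 1.0419e-6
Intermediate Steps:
P(u) = -2*u
c = 9 (c = 3² = 9)
w(E) = (10 - E)/E
1/(959774 + w((c + 1)*12)) = 1/(959774 + (10 - (9 + 1)*12)/(((9 + 1)*12))) = 1/(959774 + (10 - 10*12)/((10*12))) = 1/(959774 + (10 - 1*120)/120) = 1/(959774 + (10 - 120)/120) = 1/(959774 + (1/120)*(-110)) = 1/(959774 - 11/12) = 1/(11517277/12) = 12/11517277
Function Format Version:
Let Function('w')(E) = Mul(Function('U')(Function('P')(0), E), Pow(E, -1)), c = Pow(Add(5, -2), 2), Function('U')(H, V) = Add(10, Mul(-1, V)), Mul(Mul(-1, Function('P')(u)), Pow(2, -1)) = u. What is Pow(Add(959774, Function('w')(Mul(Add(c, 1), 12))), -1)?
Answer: Rational(12, 11517277) ≈ 1.0419e-6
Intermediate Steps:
Function('P')(u) = Mul(-2, u)
c = 9 (c = Pow(3, 2) = 9)
Function('w')(E) = Mul(Pow(E, -1), Add(10, Mul(-1, E))) (Function('w')(E) = Mul(Add(10, Mul(-1, E)), Pow(E, -1)) = Mul(Pow(E, -1), Add(10, Mul(-1, E))))
Pow(Add(959774, Function('w')(Mul(Add(c, 1), 12))), -1) = Pow(Add(959774, Mul(Pow(Mul(Add(9, 1), 12), -1), Add(10, Mul(-1, Mul(Add(9, 1), 12))))), -1) = Pow(Add(959774, Mul(Pow(Mul(10, 12), -1), Add(10, Mul(-1, Mul(10, 12))))), -1) = Pow(Add(959774, Mul(Pow(120, -1), Add(10, Mul(-1, 120)))), -1) = Pow(Add(959774, Mul(Rational(1, 120), Add(10, -120))), -1) = Pow(Add(959774, Mul(Rational(1, 120), -110)), -1) = Pow(Add(959774, Rational(-11, 12)), -1) = Pow(Rational(11517277, 12), -1) = Rational(12, 11517277)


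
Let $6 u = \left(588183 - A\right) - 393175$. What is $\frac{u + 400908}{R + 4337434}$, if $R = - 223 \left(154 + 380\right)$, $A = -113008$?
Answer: $\frac{113061}{1054588} \approx 0.10721$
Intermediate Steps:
$R = -119082$ ($R = \left(-223\right) 534 = -119082$)
$u = 51336$ ($u = \frac{\left(588183 - -113008\right) - 393175}{6} = \frac{\left(588183 + 113008\right) - 393175}{6} = \frac{701191 - 393175}{6} = \frac{1}{6} \cdot 308016 = 51336$)
$\frac{u + 400908}{R + 4337434} = \frac{51336 + 400908}{-119082 + 4337434} = \frac{452244}{4218352} = 452244 \cdot \frac{1}{4218352} = \frac{113061}{1054588}$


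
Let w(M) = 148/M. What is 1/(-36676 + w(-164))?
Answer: -41/1503753 ≈ -2.7265e-5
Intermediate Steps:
1/(-36676 + w(-164)) = 1/(-36676 + 148/(-164)) = 1/(-36676 + 148*(-1/164)) = 1/(-36676 - 37/41) = 1/(-1503753/41) = -41/1503753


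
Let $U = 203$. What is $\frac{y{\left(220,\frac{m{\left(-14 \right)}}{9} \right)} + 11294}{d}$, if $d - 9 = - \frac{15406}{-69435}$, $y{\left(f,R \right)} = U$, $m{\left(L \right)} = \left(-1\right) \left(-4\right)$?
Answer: $\frac{798294195}{640321} \approx 1246.7$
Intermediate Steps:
$m{\left(L \right)} = 4$
$y{\left(f,R \right)} = 203$
$d = \frac{640321}{69435}$ ($d = 9 - \frac{15406}{-69435} = 9 - - \frac{15406}{69435} = 9 + \frac{15406}{69435} = \frac{640321}{69435} \approx 9.2219$)
$\frac{y{\left(220,\frac{m{\left(-14 \right)}}{9} \right)} + 11294}{d} = \frac{203 + 11294}{\frac{640321}{69435}} = 11497 \cdot \frac{69435}{640321} = \frac{798294195}{640321}$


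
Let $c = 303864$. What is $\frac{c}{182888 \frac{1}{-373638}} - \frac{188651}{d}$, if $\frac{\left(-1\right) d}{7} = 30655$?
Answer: $- \frac{3045362865115579}{4905627685} \approx -6.2079 \cdot 10^{5}$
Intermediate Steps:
$d = -214585$ ($d = \left(-7\right) 30655 = -214585$)
$\frac{c}{182888 \frac{1}{-373638}} - \frac{188651}{d} = \frac{303864}{182888 \frac{1}{-373638}} - \frac{188651}{-214585} = \frac{303864}{182888 \left(- \frac{1}{373638}\right)} - - \frac{188651}{214585} = \frac{303864}{- \frac{91444}{186819}} + \frac{188651}{214585} = 303864 \left(- \frac{186819}{91444}\right) + \frac{188651}{214585} = - \frac{14191892154}{22861} + \frac{188651}{214585} = - \frac{3045362865115579}{4905627685}$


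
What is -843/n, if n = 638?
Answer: -843/638 ≈ -1.3213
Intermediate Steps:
-843/n = -843/638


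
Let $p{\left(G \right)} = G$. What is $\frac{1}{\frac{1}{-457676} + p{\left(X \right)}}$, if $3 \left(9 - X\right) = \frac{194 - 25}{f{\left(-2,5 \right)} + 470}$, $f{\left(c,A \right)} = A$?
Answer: $\frac{652188300}{5792346031} \approx 0.11259$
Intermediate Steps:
$X = \frac{12656}{1425}$ ($X = 9 - \frac{\left(194 - 25\right) \frac{1}{5 + 470}}{3} = 9 - \frac{169 \cdot \frac{1}{475}}{3} = 9 - \frac{169}{1425} = \frac{12656}{1425} \approx 8.8814$)
$\frac{1}{\frac{1}{-457676} + p{\left(X \right)}} = \frac{1}{\frac{1}{-457676} + \frac{12656}{1425}} = \frac{1}{- \frac{1}{457676} + \frac{12656}{1425}} = \frac{1}{\frac{5792346031}{652188300}} = \frac{652188300}{5792346031}$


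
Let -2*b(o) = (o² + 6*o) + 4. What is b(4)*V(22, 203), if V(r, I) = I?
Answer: -4466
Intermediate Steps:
b(o) = -2 - 3*o - o²/2 (b(o) = -((o² + 6*o) + 4)/2 = -(4 + o² + 6*o)/2 = -2 - 3*o - o²/2)
b(4)*V(22, 203) = (-2 - 3*4 - ½*4²)*203 = (-2 - 12 - ½*16)*203 = (-2 - 12 - 8)*203 = -22*203 = -4466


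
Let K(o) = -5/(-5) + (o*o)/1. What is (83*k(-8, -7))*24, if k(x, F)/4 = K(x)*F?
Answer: -3625440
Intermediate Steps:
K(o) = 1 + o**2 (K(o) = -5*(-1/5) + o**2*1 = 1 + o**2)
k(x, F) = 4*F*(1 + x**2) (k(x, F) = 4*((1 + x**2)*F) = 4*(F*(1 + x**2)) = 4*F*(1 + x**2))
(83*k(-8, -7))*24 = (83*(4*(-7)*(1 + (-8)**2)))*24 = (83*(4*(-7)*(1 + 64)))*24 = (83*(4*(-7)*65))*24 = (83*(-1820))*24 = -151060*24 = -3625440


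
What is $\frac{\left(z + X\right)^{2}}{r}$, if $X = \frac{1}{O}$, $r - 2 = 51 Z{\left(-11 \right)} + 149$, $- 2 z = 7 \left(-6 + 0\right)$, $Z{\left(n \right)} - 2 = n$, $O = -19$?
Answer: $- \frac{39601}{27797} \approx -1.4247$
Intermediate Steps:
$Z{\left(n \right)} = 2 + n$
$z = 21$ ($z = - \frac{7 \left(-6 + 0\right)}{2} = - \frac{7 \left(-6\right)}{2} = \left(- \frac{1}{2}\right) \left(-42\right) = 21$)
$r = -308$ ($r = 2 + \left(51 \left(2 - 11\right) + 149\right) = 2 + \left(51 \left(-9\right) + 149\right) = 2 + \left(-459 + 149\right) = 2 - 310 = -308$)
$X = - \frac{1}{19}$ ($X = \frac{1}{-19} = - \frac{1}{19} \approx -0.052632$)
$\frac{\left(z + X\right)^{2}}{r} = \frac{\left(21 - \frac{1}{19}\right)^{2}}{-308} = \left(\frac{398}{19}\right)^{2} \left(- \frac{1}{308}\right) = \frac{158404}{361} \left(- \frac{1}{308}\right) = - \frac{39601}{27797}$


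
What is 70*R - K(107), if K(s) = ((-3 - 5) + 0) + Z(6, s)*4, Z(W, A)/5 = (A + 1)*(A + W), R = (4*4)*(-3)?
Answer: -247432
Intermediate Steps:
R = -48 (R = 16*(-3) = -48)
Z(W, A) = 5*(1 + A)*(A + W) (Z(W, A) = 5*((A + 1)*(A + W)) = 5*((1 + A)*(A + W)) = 5*(1 + A)*(A + W))
K(s) = 112 + 20*s² + 140*s (K(s) = ((-3 - 5) + 0) + (5*s + 5*6 + 5*s² + 5*s*6)*4 = (-8 + 0) + (5*s + 30 + 5*s² + 30*s)*4 = -8 + (30 + 5*s² + 35*s)*4 = -8 + (120 + 20*s² + 140*s) = 112 + 20*s² + 140*s)
70*R - K(107) = 70*(-48) - (112 + 20*107² + 140*107) = -3360 - (112 + 20*11449 + 14980) = -3360 - (112 + 228980 + 14980) = -3360 - 1*244072 = -3360 - 244072 = -247432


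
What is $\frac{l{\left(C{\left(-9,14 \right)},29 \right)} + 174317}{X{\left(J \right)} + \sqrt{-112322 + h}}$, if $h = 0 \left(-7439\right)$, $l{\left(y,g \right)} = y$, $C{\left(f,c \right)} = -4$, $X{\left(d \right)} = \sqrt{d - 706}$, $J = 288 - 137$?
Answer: $- \frac{174313 i}{\sqrt{555} + \sqrt{112322}} \approx - 485.95 i$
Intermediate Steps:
$J = 151$ ($J = 288 - 137 = 151$)
$X{\left(d \right)} = \sqrt{-706 + d}$
$h = 0$
$\frac{l{\left(C{\left(-9,14 \right)},29 \right)} + 174317}{X{\left(J \right)} + \sqrt{-112322 + h}} = \frac{-4 + 174317}{\sqrt{-706 + 151} + \sqrt{-112322 + 0}} = \frac{174313}{\sqrt{-555} + \sqrt{-112322}} = \frac{174313}{i \sqrt{555} + i \sqrt{112322}}$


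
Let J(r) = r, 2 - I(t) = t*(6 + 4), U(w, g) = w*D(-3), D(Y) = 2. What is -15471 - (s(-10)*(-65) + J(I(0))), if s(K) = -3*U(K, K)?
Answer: -11573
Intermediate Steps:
U(w, g) = 2*w (U(w, g) = w*2 = 2*w)
I(t) = 2 - 10*t (I(t) = 2 - t*(6 + 4) = 2 - t*10 = 2 - 10*t)
s(K) = -6*K
-15471 - (s(-10)*(-65) + J(I(0))) = -15471 - (-6*(-10)*(-65) + (2 - 10*0)) = -15471 - (60*(-65) + (2 + 0)) = -15471 - (-3900 + 2) = -15471 - 1*(-3898) = -15471 + 3898 = -11573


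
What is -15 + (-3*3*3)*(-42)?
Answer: 1119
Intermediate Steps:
-15 + (-3*3*3)*(-42) = -15 - 9*3*(-42) = -15 - 27*(-42) = -15 + 1134 = 1119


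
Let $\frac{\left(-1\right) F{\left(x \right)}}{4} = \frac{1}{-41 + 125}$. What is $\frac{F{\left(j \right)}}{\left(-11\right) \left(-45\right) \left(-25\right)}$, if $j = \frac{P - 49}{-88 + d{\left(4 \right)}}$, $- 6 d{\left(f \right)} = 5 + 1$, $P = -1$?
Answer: $\frac{1}{259875} \approx 3.848 \cdot 10^{-6}$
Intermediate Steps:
$d{\left(f \right)} = -1$ ($d{\left(f \right)} = - \frac{5 + 1}{6} = \left(- \frac{1}{6}\right) 6 = -1$)
$j = \frac{50}{89}$ ($j = \frac{-1 - 49}{-88 - 1} = - \frac{50}{-89} = \left(-50\right) \left(- \frac{1}{89}\right) = \frac{50}{89} \approx 0.5618$)
$F{\left(x \right)} = - \frac{1}{21}$ ($F{\left(x \right)} = - \frac{4}{-41 + 125} = - \frac{4}{84} = \left(-4\right) \frac{1}{84} = - \frac{1}{21}$)
$\frac{F{\left(j \right)}}{\left(-11\right) \left(-45\right) \left(-25\right)} = - \frac{1}{21 \left(-11\right) \left(-45\right) \left(-25\right)} = - \frac{1}{21 \cdot 495 \left(-25\right)} = - \frac{1}{21 \left(-12375\right)} = \left(- \frac{1}{21}\right) \left(- \frac{1}{12375}\right) = \frac{1}{259875}$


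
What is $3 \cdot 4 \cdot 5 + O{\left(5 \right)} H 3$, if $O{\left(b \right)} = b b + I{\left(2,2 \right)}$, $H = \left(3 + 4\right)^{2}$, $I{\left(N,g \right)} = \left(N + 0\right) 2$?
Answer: $4323$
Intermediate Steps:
$I{\left(N,g \right)} = 2 N$ ($I{\left(N,g \right)} = N 2 = 2 N$)
$H = 49$ ($H = 7^{2} = 49$)
$O{\left(b \right)} = 4 + b^{2}$ ($O{\left(b \right)} = b b + 2 \cdot 2 = b^{2} + 4 = 4 + b^{2}$)
$3 \cdot 4 \cdot 5 + O{\left(5 \right)} H 3 = 3 \cdot 4 \cdot 5 + \left(4 + 5^{2}\right) 49 \cdot 3 = 12 \cdot 5 + \left(4 + 25\right) 49 \cdot 3 = 60 + 29 \cdot 49 \cdot 3 = 60 + 1421 \cdot 3 = 60 + 4263 = 4323$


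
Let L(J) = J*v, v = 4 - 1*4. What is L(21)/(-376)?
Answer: 0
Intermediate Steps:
v = 0 (v = 4 - 4 = 0)
L(J) = 0 (L(J) = J*0 = 0)
L(21)/(-376) = 0/(-376) = 0*(-1/376) = 0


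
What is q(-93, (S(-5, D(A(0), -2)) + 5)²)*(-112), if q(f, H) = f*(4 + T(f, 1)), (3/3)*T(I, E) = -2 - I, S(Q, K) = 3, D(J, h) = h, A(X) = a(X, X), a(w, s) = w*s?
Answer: 989520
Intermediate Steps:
a(w, s) = s*w
A(X) = X² (A(X) = X*X = X²)
T(I, E) = -2 - I
q(f, H) = f*(2 - f) (q(f, H) = f*(4 + (-2 - f)) = f*(2 - f))
q(-93, (S(-5, D(A(0), -2)) + 5)²)*(-112) = -93*(2 - 1*(-93))*(-112) = -93*(2 + 93)*(-112) = -93*95*(-112) = -8835*(-112) = 989520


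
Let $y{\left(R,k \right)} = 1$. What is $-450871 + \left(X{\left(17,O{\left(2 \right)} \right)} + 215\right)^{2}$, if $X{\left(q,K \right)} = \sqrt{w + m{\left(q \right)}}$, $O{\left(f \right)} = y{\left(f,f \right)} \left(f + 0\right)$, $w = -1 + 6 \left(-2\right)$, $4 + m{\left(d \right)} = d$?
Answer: $-404646$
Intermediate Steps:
$m{\left(d \right)} = -4 + d$
$w = -13$ ($w = -1 - 12 = -13$)
$O{\left(f \right)} = f$ ($O{\left(f \right)} = 1 \left(f + 0\right) = 1 f = f$)
$X{\left(q,K \right)} = \sqrt{-17 + q}$ ($X{\left(q,K \right)} = \sqrt{-13 + \left(-4 + q\right)} = \sqrt{-17 + q}$)
$-450871 + \left(X{\left(17,O{\left(2 \right)} \right)} + 215\right)^{2} = -450871 + \left(\sqrt{-17 + 17} + 215\right)^{2} = -450871 + \left(\sqrt{0} + 215\right)^{2} = -450871 + \left(0 + 215\right)^{2} = -450871 + 215^{2} = -450871 + 46225 = -404646$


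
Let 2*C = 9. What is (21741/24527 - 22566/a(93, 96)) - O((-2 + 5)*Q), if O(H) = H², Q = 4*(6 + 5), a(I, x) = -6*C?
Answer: -3661538269/220743 ≈ -16587.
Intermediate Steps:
C = 9/2 (C = (½)*9 = 9/2 ≈ 4.5000)
a(I, x) = -27 (a(I, x) = -6*9/2 = -27)
Q = 44 (Q = 4*11 = 44)
(21741/24527 - 22566/a(93, 96)) - O((-2 + 5)*Q) = (21741/24527 - 22566/(-27)) - ((-2 + 5)*44)² = (21741*(1/24527) - 22566*(-1/27)) - (3*44)² = (21741/24527 + 7522/9) - 1*132² = 184687763/220743 - 1*17424 = 184687763/220743 - 17424 = -3661538269/220743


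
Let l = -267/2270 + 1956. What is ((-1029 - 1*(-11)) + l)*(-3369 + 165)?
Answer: -3410646786/1135 ≈ -3.0050e+6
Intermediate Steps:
l = 4439853/2270 (l = -267*1/2270 + 1956 = -267/2270 + 1956 = 4439853/2270 ≈ 1955.9)
((-1029 - 1*(-11)) + l)*(-3369 + 165) = ((-1029 - 1*(-11)) + 4439853/2270)*(-3369 + 165) = ((-1029 + 11) + 4439853/2270)*(-3204) = (-1018 + 4439853/2270)*(-3204) = (2128993/2270)*(-3204) = -3410646786/1135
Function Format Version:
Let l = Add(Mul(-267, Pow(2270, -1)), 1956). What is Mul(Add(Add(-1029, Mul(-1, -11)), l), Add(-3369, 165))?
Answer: Rational(-3410646786, 1135) ≈ -3.0050e+6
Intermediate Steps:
l = Rational(4439853, 2270) (l = Add(Mul(-267, Rational(1, 2270)), 1956) = Add(Rational(-267, 2270), 1956) = Rational(4439853, 2270) ≈ 1955.9)
Mul(Add(Add(-1029, Mul(-1, -11)), l), Add(-3369, 165)) = Mul(Add(Add(-1029, Mul(-1, -11)), Rational(4439853, 2270)), Add(-3369, 165)) = Mul(Add(Add(-1029, 11), Rational(4439853, 2270)), -3204) = Mul(Add(-1018, Rational(4439853, 2270)), -3204) = Mul(Rational(2128993, 2270), -3204) = Rational(-3410646786, 1135)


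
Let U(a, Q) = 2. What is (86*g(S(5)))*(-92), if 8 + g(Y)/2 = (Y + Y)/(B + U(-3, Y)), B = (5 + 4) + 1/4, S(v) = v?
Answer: 1012736/9 ≈ 1.1253e+5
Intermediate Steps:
B = 37/4 (B = 9 + ¼ = 37/4 ≈ 9.2500)
g(Y) = -16 + 16*Y/45 (g(Y) = -16 + 2*((Y + Y)/(37/4 + 2)) = -16 + 2*((2*Y)/(45/4)) = -16 + 2*((2*Y)*(4/45)) = -16 + 2*(8*Y/45) = -16 + 16*Y/45)
(86*g(S(5)))*(-92) = (86*(-16 + (16/45)*5))*(-92) = (86*(-16 + 16/9))*(-92) = (86*(-128/9))*(-92) = -11008/9*(-92) = 1012736/9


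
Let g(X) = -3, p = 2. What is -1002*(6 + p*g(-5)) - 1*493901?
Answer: -493901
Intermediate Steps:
-1002*(6 + p*g(-5)) - 1*493901 = -1002*(6 + 2*(-3)) - 1*493901 = -1002*(6 - 6) - 493901 = -1002*0 - 493901 = 0 - 493901 = -493901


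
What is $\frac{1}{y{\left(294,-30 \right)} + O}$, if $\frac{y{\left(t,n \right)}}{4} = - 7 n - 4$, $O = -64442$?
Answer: $- \frac{1}{63618} \approx -1.5719 \cdot 10^{-5}$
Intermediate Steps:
$y{\left(t,n \right)} = -16 - 28 n$ ($y{\left(t,n \right)} = 4 \left(- 7 n - 4\right) = 4 \left(-4 - 7 n\right) = -16 - 28 n$)
$\frac{1}{y{\left(294,-30 \right)} + O} = \frac{1}{\left(-16 - -840\right) - 64442} = \frac{1}{\left(-16 + 840\right) - 64442} = \frac{1}{824 - 64442} = \frac{1}{-63618} = - \frac{1}{63618}$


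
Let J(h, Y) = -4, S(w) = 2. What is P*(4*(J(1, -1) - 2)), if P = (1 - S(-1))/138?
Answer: 4/23 ≈ 0.17391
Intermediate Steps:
P = -1/138 (P = (1 - 1*2)/138 = (1 - 2)*(1/138) = -1*1/138 = -1/138 ≈ -0.0072464)
P*(4*(J(1, -1) - 2)) = -2*(-4 - 2)/69 = -2*(-6)/69 = -1/138*(-24) = 4/23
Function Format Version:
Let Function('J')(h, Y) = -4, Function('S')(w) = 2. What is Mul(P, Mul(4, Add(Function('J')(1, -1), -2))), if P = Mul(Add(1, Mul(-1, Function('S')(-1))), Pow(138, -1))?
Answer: Rational(4, 23) ≈ 0.17391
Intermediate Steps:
P = Rational(-1, 138) (P = Mul(Add(1, Mul(-1, 2)), Pow(138, -1)) = Mul(Add(1, -2), Rational(1, 138)) = Mul(-1, Rational(1, 138)) = Rational(-1, 138) ≈ -0.0072464)
Mul(P, Mul(4, Add(Function('J')(1, -1), -2))) = Mul(Rational(-1, 138), Mul(4, Add(-4, -2))) = Mul(Rational(-1, 138), Mul(4, -6)) = Mul(Rational(-1, 138), -24) = Rational(4, 23)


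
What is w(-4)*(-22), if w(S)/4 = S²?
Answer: -1408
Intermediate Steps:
w(S) = 4*S²
w(-4)*(-22) = (4*(-4)²)*(-22) = (4*16)*(-22) = 64*(-22) = -1408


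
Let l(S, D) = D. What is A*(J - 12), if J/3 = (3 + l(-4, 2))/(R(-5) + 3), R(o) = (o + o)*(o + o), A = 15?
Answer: -18315/103 ≈ -177.82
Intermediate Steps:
R(o) = 4*o² (R(o) = (2*o)*(2*o) = 4*o²)
J = 15/103 (J = 3*((3 + 2)/(4*(-5)² + 3)) = 3*(5/(4*25 + 3)) = 3*(5/(100 + 3)) = 3*(5/103) = 15/103 ≈ 0.14563)
A*(J - 12) = 15*(15/103 - 12) = 15*(-1221/103) = -18315/103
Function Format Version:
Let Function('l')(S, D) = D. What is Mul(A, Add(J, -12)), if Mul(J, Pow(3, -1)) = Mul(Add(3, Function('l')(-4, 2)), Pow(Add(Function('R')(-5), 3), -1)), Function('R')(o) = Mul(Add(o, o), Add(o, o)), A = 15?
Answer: Rational(-18315, 103) ≈ -177.82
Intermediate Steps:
Function('R')(o) = Mul(4, Pow(o, 2)) (Function('R')(o) = Mul(Mul(2, o), Mul(2, o)) = Mul(4, Pow(o, 2)))
J = Rational(15, 103) (J = Mul(3, Mul(Add(3, 2), Pow(Add(Mul(4, Pow(-5, 2)), 3), -1))) = Mul(3, Mul(5, Pow(Add(Mul(4, 25), 3), -1))) = Mul(3, Mul(5, Pow(Add(100, 3), -1))) = Mul(3, Mul(5, Pow(103, -1))) = Mul(3, Mul(5, Rational(1, 103))) = Mul(3, Rational(5, 103)) = Rational(15, 103) ≈ 0.14563)
Mul(A, Add(J, -12)) = Mul(15, Add(Rational(15, 103), -12)) = Mul(15, Rational(-1221, 103)) = Rational(-18315, 103)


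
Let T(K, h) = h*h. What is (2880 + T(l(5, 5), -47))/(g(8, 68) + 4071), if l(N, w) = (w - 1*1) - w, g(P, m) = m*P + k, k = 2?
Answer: 5089/4617 ≈ 1.1022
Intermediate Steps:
g(P, m) = 2 + P*m (g(P, m) = m*P + 2 = P*m + 2 = 2 + P*m)
l(N, w) = -1 (l(N, w) = (w - 1) - w = (-1 + w) - w = -1)
T(K, h) = h²
(2880 + T(l(5, 5), -47))/(g(8, 68) + 4071) = (2880 + (-47)²)/((2 + 8*68) + 4071) = (2880 + 2209)/((2 + 544) + 4071) = 5089/(546 + 4071) = 5089/4617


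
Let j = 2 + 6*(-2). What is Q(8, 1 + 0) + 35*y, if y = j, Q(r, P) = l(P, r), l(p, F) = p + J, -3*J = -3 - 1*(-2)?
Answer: -1046/3 ≈ -348.67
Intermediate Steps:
J = ⅓ (J = -(-3 - 1*(-2))/3 = -(-3 + 2)/3 = -⅓*(-1) = ⅓ ≈ 0.33333)
l(p, F) = ⅓ + p (l(p, F) = p + ⅓ = ⅓ + p)
Q(r, P) = ⅓ + P
j = -10 (j = 2 - 12 = -10)
y = -10
Q(8, 1 + 0) + 35*y = (⅓ + (1 + 0)) + 35*(-10) = (⅓ + 1) - 350 = 4/3 - 350 = -1046/3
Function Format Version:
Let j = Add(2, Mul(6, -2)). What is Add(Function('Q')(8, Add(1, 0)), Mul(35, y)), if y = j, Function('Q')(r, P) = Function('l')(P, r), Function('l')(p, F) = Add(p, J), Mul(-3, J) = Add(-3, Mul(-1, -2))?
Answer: Rational(-1046, 3) ≈ -348.67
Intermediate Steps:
J = Rational(1, 3) (J = Mul(Rational(-1, 3), Add(-3, Mul(-1, -2))) = Mul(Rational(-1, 3), Add(-3, 2)) = Mul(Rational(-1, 3), -1) = Rational(1, 3) ≈ 0.33333)
Function('l')(p, F) = Add(Rational(1, 3), p) (Function('l')(p, F) = Add(p, Rational(1, 3)) = Add(Rational(1, 3), p))
Function('Q')(r, P) = Add(Rational(1, 3), P)
j = -10 (j = Add(2, -12) = -10)
y = -10
Add(Function('Q')(8, Add(1, 0)), Mul(35, y)) = Add(Add(Rational(1, 3), Add(1, 0)), Mul(35, -10)) = Add(Add(Rational(1, 3), 1), -350) = Add(Rational(4, 3), -350) = Rational(-1046, 3)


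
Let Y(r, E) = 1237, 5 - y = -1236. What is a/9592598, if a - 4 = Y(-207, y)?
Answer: 1241/9592598 ≈ 0.00012937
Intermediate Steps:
y = 1241 (y = 5 - 1*(-1236) = 5 + 1236 = 1241)
a = 1241 (a = 4 + 1237 = 1241)
a/9592598 = 1241/9592598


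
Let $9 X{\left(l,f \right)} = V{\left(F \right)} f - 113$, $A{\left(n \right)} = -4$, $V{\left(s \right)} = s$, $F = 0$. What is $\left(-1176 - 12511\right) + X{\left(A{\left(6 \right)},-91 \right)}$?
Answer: $- \frac{123296}{9} \approx -13700.0$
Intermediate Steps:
$X{\left(l,f \right)} = - \frac{113}{9}$ ($X{\left(l,f \right)} = \frac{0 f - 113}{9} = \frac{0 - 113}{9} = \frac{1}{9} \left(-113\right) = - \frac{113}{9}$)
$\left(-1176 - 12511\right) + X{\left(A{\left(6 \right)},-91 \right)} = \left(-1176 - 12511\right) - \frac{113}{9} = -13687 - \frac{113}{9} = - \frac{123296}{9}$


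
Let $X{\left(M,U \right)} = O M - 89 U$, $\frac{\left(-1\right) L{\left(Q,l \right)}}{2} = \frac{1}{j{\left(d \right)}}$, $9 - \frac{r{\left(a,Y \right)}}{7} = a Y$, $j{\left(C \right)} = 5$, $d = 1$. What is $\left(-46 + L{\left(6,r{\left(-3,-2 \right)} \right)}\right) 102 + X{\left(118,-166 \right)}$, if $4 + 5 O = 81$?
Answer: $\frac{59292}{5} \approx 11858.0$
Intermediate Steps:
$O = \frac{77}{5}$ ($O = - \frac{4}{5} + \frac{1}{5} \cdot 81 = - \frac{4}{5} + \frac{81}{5} = \frac{77}{5} \approx 15.4$)
$r{\left(a,Y \right)} = 63 - 7 Y a$ ($r{\left(a,Y \right)} = 63 - 7 a Y = 63 - 7 Y a$)
$L{\left(Q,l \right)} = - \frac{2}{5}$
$X{\left(M,U \right)} = - 89 U + \frac{77 M}{5}$ ($X{\left(M,U \right)} = \frac{77 M}{5} - 89 U = - 89 U + \frac{77 M}{5}$)
$\left(-46 + L{\left(6,r{\left(-3,-2 \right)} \right)}\right) 102 + X{\left(118,-166 \right)} = \left(-46 - \frac{2}{5}\right) 102 + \left(\left(-89\right) \left(-166\right) + \frac{77}{5} \cdot 118\right) = \left(- \frac{232}{5}\right) 102 + \left(14774 + \frac{9086}{5}\right) = - \frac{23664}{5} + \frac{82956}{5} = \frac{59292}{5}$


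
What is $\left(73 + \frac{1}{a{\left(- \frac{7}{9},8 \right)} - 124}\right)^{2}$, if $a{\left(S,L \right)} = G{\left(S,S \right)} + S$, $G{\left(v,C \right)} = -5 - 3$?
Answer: $\frac{7608375076}{1428025} \approx 5327.9$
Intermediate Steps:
$G{\left(v,C \right)} = -8$
$a{\left(S,L \right)} = -8 + S$
$\left(73 + \frac{1}{a{\left(- \frac{7}{9},8 \right)} - 124}\right)^{2} = \left(73 + \frac{1}{\left(-8 - \frac{7}{9}\right) - 124}\right)^{2} = \left(73 + \frac{1}{- \frac{79}{9} - 124}\right)^{2} = \left(73 + \frac{1}{- \frac{1195}{9}}\right)^{2} = \left(73 - \frac{9}{1195}\right)^{2} = \left(\frac{87226}{1195}\right)^{2} = \frac{7608375076}{1428025}$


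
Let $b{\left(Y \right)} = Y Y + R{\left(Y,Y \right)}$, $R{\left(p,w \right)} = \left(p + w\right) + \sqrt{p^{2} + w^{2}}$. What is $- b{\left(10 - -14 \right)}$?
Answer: $-624 - 24 \sqrt{2} \approx -657.94$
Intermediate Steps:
$R{\left(p,w \right)} = p + w + \sqrt{p^{2} + w^{2}}$
$b{\left(Y \right)} = Y^{2} + 2 Y + \sqrt{2} \sqrt{Y^{2}}$ ($b{\left(Y \right)} = Y Y + \left(Y + Y + \sqrt{Y^{2} + Y^{2}}\right) = Y^{2} + \left(Y + Y + \sqrt{2 Y^{2}}\right) = Y^{2} + \left(Y + Y + \sqrt{2} \sqrt{Y^{2}}\right) = Y^{2} + \left(2 Y + \sqrt{2} \sqrt{Y^{2}}\right) = Y^{2} + 2 Y + \sqrt{2} \sqrt{Y^{2}}$)
$- b{\left(10 - -14 \right)} = - (\left(10 - -14\right)^{2} + 2 \left(10 - -14\right) + \sqrt{2} \sqrt{\left(10 - -14\right)^{2}}) = - (\left(10 + 14\right)^{2} + 2 \left(10 + 14\right) + \sqrt{2} \sqrt{\left(10 + 14\right)^{2}}) = - (24^{2} + 2 \cdot 24 + \sqrt{2} \sqrt{24^{2}}) = - (576 + 48 + \sqrt{2} \sqrt{576}) = - (576 + 48 + \sqrt{2} \cdot 24) = - (576 + 48 + 24 \sqrt{2}) = - (624 + 24 \sqrt{2}) = -624 - 24 \sqrt{2}$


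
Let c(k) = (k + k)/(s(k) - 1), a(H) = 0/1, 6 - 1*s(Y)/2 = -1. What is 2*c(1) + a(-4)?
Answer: 4/13 ≈ 0.30769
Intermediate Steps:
s(Y) = 14 (s(Y) = 12 - 2*(-1) = 12 + 2 = 14)
a(H) = 0 (a(H) = 0*1 = 0)
c(k) = 2*k/13 (c(k) = (k + k)/(14 - 1) = (2*k)/13 = (2*k)*(1/13) = 2*k/13)
2*c(1) + a(-4) = 2*((2/13)*1) + 0 = 2*(2/13) + 0 = 4/13 + 0 = 4/13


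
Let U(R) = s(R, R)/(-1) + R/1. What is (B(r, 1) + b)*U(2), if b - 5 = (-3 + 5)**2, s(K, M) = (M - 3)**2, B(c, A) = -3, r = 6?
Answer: 6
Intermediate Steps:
s(K, M) = (-3 + M)**2
U(R) = R - (-3 + R)**2 (U(R) = (-3 + R)**2/(-1) + R/1 = (-3 + R)**2*(-1) + R*1 = -(-3 + R)**2 + R = R - (-3 + R)**2)
b = 9 (b = 5 + (-3 + 5)**2 = 5 + 2**2 = 5 + 4 = 9)
(B(r, 1) + b)*U(2) = (-3 + 9)*(2 - (-3 + 2)**2) = 6*(2 - 1*(-1)**2) = 6*(2 - 1*1) = 6*(2 - 1) = 6*1 = 6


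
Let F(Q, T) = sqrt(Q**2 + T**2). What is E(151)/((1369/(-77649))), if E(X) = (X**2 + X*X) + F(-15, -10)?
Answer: -3540949698/1369 - 388245*sqrt(13)/1369 ≈ -2.5875e+6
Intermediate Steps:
E(X) = 2*X**2 + 5*sqrt(13) (E(X) = (X**2 + X*X) + sqrt((-15)**2 + (-10)**2) = (X**2 + X**2) + sqrt(225 + 100) = 2*X**2 + sqrt(325) = 2*X**2 + 5*sqrt(13))
E(151)/((1369/(-77649))) = (2*151**2 + 5*sqrt(13))/((1369/(-77649))) = (2*22801 + 5*sqrt(13))/((1369*(-1/77649))) = (45602 + 5*sqrt(13))/(-1369/77649) = (45602 + 5*sqrt(13))*(-77649/1369) = -3540949698/1369 - 388245*sqrt(13)/1369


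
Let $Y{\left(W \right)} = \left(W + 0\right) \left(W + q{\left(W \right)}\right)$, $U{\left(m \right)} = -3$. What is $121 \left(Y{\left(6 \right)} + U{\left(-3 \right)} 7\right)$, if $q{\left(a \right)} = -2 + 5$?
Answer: $3993$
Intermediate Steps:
$q{\left(a \right)} = 3$
$Y{\left(W \right)} = W \left(3 + W\right)$ ($Y{\left(W \right)} = \left(W + 0\right) \left(W + 3\right) = W \left(3 + W\right)$)
$121 \left(Y{\left(6 \right)} + U{\left(-3 \right)} 7\right) = 121 \left(6 \left(3 + 6\right) - 21\right) = 121 \left(6 \cdot 9 - 21\right) = 121 \left(54 - 21\right) = 121 \cdot 33 = 3993$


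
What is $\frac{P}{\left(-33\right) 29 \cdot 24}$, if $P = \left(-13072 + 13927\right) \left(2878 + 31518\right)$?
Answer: $- \frac{816905}{638} \approx -1280.4$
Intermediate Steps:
$P = 29408580$ ($P = 855 \cdot 34396 = 29408580$)
$\frac{P}{\left(-33\right) 29 \cdot 24} = \frac{29408580}{\left(-33\right) 29 \cdot 24} = \frac{29408580}{\left(-957\right) 24} = \frac{29408580}{-22968} = 29408580 \left(- \frac{1}{22968}\right) = - \frac{816905}{638}$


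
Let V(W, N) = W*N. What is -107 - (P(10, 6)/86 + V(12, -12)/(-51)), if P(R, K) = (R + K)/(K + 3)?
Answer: -722665/6579 ≈ -109.84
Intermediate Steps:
V(W, N) = N*W
P(R, K) = (K + R)/(3 + K)
-107 - (P(10, 6)/86 + V(12, -12)/(-51)) = -107 - (((6 + 10)/(3 + 6))/86 - 12*12/(-51)) = -107 - ((16/9)*(1/86) - 144*(-1/51)) = -107 - (((1/9)*16)*(1/86) + 48/17) = -107 - ((16/9)*(1/86) + 48/17) = -107 - (8/387 + 48/17) = -107 - 1*18712/6579 = -107 - 18712/6579 = -722665/6579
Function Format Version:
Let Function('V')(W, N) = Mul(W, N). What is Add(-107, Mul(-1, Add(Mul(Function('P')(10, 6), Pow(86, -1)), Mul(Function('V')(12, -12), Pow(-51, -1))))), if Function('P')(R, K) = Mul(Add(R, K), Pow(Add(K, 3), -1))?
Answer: Rational(-722665, 6579) ≈ -109.84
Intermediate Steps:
Function('V')(W, N) = Mul(N, W)
Function('P')(R, K) = Mul(Pow(Add(3, K), -1), Add(K, R)) (Function('P')(R, K) = Mul(Add(K, R), Pow(Add(3, K), -1)) = Mul(Pow(Add(3, K), -1), Add(K, R)))
Add(-107, Mul(-1, Add(Mul(Function('P')(10, 6), Pow(86, -1)), Mul(Function('V')(12, -12), Pow(-51, -1))))) = Add(-107, Mul(-1, Add(Mul(Mul(Pow(Add(3, 6), -1), Add(6, 10)), Pow(86, -1)), Mul(Mul(-12, 12), Pow(-51, -1))))) = Add(-107, Mul(-1, Add(Mul(Mul(Pow(9, -1), 16), Rational(1, 86)), Mul(-144, Rational(-1, 51))))) = Add(-107, Mul(-1, Add(Mul(Mul(Rational(1, 9), 16), Rational(1, 86)), Rational(48, 17)))) = Add(-107, Mul(-1, Add(Mul(Rational(16, 9), Rational(1, 86)), Rational(48, 17)))) = Add(-107, Mul(-1, Add(Rational(8, 387), Rational(48, 17)))) = Add(-107, Mul(-1, Rational(18712, 6579))) = Add(-107, Rational(-18712, 6579)) = Rational(-722665, 6579)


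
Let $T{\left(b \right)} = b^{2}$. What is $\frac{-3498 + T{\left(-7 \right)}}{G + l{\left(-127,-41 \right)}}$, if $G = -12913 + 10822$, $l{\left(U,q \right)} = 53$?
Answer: $\frac{3449}{2038} \approx 1.6923$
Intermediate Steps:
$G = -2091$
$\frac{-3498 + T{\left(-7 \right)}}{G + l{\left(-127,-41 \right)}} = \frac{-3498 + \left(-7\right)^{2}}{-2091 + 53} = \frac{-3498 + 49}{-2038} = \left(-3449\right) \left(- \frac{1}{2038}\right) = \frac{3449}{2038}$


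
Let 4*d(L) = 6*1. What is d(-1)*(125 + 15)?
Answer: 210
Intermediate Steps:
d(L) = 3/2 (d(L) = (6*1)/4 = (1/4)*6 = 3/2)
d(-1)*(125 + 15) = 3*(125 + 15)/2 = (3/2)*140 = 210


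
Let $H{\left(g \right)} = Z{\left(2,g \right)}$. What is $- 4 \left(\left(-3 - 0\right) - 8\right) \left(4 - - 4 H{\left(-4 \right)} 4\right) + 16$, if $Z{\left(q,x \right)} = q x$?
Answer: $-5440$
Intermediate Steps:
$H{\left(g \right)} = 2 g$
$- 4 \left(\left(-3 - 0\right) - 8\right) \left(4 - - 4 H{\left(-4 \right)} 4\right) + 16 = - 4 \left(\left(-3 - 0\right) - 8\right) \left(4 - - 4 \cdot 2 \left(-4\right) 4\right) + 16 = - 4 \left(\left(-3 + 0\right) - 8\right) \left(4 - \left(-4\right) \left(-8\right) 4\right) + 16 = - 4 \left(-3 - 8\right) \left(4 - 32 \cdot 4\right) + 16 = \left(-4\right) \left(-11\right) \left(4 - 128\right) + 16 = 44 \left(4 - 128\right) + 16 = 44 \left(-124\right) + 16 = -5456 + 16 = -5440$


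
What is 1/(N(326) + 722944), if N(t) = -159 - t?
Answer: 1/722459 ≈ 1.3842e-6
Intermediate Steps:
1/(N(326) + 722944) = 1/((-159 - 1*326) + 722944) = 1/((-159 - 326) + 722944) = 1/(-485 + 722944) = 1/722459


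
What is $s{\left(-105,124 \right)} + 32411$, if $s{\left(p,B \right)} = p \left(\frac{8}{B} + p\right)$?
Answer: $\frac{1346306}{31} \approx 43429.0$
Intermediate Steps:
$s{\left(p,B \right)} = p \left(p + \frac{8}{B}\right)$
$s{\left(-105,124 \right)} + 32411 = - \frac{105 \left(8 + 124 \left(-105\right)\right)}{124} + 32411 = \left(-105\right) \frac{1}{124} \left(8 - 13020\right) + 32411 = \left(-105\right) \frac{1}{124} \left(-13012\right) + 32411 = \frac{341565}{31} + 32411 = \frac{1346306}{31}$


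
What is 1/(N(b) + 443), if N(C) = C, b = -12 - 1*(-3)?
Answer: 1/434 ≈ 0.0023041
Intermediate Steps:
b = -9 (b = -12 + 3 = -9)
1/(N(b) + 443) = 1/(-9 + 443) = 1/434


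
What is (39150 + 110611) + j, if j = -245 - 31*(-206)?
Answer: 155902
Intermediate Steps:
j = 6141 (j = -245 + 6386 = 6141)
(39150 + 110611) + j = (39150 + 110611) + 6141 = 149761 + 6141 = 155902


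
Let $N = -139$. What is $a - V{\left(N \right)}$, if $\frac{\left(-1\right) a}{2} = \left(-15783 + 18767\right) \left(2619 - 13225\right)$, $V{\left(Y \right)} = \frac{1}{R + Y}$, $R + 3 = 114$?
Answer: $\frac{1772305025}{28} \approx 6.3297 \cdot 10^{7}$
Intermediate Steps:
$R = 111$ ($R = -3 + 114 = 111$)
$V{\left(Y \right)} = \frac{1}{111 + Y}$
$a = 63296608$ ($a = - 2 \left(-15783 + 18767\right) \left(2619 - 13225\right) = - 2 \cdot 2984 \left(-10606\right) = \left(-2\right) \left(-31648304\right) = 63296608$)
$a - V{\left(N \right)} = 63296608 - \frac{1}{111 - 139} = 63296608 - \frac{1}{-28} = 63296608 - - \frac{1}{28} = 63296608 + \frac{1}{28} = \frac{1772305025}{28}$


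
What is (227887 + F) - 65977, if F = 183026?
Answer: 344936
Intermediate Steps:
(227887 + F) - 65977 = (227887 + 183026) - 65977 = 410913 - 65977 = 344936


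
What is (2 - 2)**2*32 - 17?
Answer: -17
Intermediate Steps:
(2 - 2)**2*32 - 17 = 0**2*32 - 17 = 0*32 - 17 = 0 - 17 = -17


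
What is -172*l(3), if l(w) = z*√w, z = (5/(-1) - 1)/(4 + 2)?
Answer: 172*√3 ≈ 297.91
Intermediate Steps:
z = -1 (z = (5*(-1) - 1)/6 = (-5 - 1)*(⅙) = -6*⅙ = -1)
l(w) = -√w
-172*l(3) = -(-172)*√3 = 172*√3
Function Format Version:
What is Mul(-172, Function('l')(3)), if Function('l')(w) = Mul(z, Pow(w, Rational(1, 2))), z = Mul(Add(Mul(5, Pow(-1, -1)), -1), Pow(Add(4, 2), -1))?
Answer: Mul(172, Pow(3, Rational(1, 2))) ≈ 297.91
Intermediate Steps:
z = -1 (z = Mul(Add(Mul(5, -1), -1), Pow(6, -1)) = Mul(Add(-5, -1), Rational(1, 6)) = Mul(-6, Rational(1, 6)) = -1)
Function('l')(w) = Mul(-1, Pow(w, Rational(1, 2)))
Mul(-172, Function('l')(3)) = Mul(-172, Mul(-1, Pow(3, Rational(1, 2)))) = Mul(172, Pow(3, Rational(1, 2)))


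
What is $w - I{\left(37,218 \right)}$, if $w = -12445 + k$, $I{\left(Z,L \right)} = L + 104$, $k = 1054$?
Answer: $-11713$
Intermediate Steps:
$I{\left(Z,L \right)} = 104 + L$
$w = -11391$ ($w = -12445 + 1054 = -11391$)
$w - I{\left(37,218 \right)} = -11391 - \left(104 + 218\right) = -11391 - 322 = -11713$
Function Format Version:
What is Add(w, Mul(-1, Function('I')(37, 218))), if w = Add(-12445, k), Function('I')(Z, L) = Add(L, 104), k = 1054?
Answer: -11713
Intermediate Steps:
Function('I')(Z, L) = Add(104, L)
w = -11391 (w = Add(-12445, 1054) = -11391)
Add(w, Mul(-1, Function('I')(37, 218))) = Add(-11391, Mul(-1, Add(104, 218))) = Add(-11391, Mul(-1, 322)) = Add(-11391, -322) = -11713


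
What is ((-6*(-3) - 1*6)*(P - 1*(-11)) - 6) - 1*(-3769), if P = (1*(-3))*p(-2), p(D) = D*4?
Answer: 4183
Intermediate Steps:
p(D) = 4*D
P = 24 (P = (1*(-3))*(4*(-2)) = -3*(-8) = 24)
((-6*(-3) - 1*6)*(P - 1*(-11)) - 6) - 1*(-3769) = ((-6*(-3) - 1*6)*(24 - 1*(-11)) - 6) - 1*(-3769) = ((18 - 6)*(24 + 11) - 6) + 3769 = (12*35 - 6) + 3769 = (420 - 6) + 3769 = 414 + 3769 = 4183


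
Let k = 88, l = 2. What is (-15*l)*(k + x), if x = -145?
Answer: 1710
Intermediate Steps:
(-15*l)*(k + x) = (-15*2)*(88 - 145) = -30*(-57) = 1710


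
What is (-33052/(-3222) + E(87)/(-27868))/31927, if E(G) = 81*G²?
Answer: -527139811/1433373775596 ≈ -0.00036776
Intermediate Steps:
(-33052/(-3222) + E(87)/(-27868))/31927 = (-33052/(-3222) + (81*87²)/(-27868))/31927 = (-33052*(-1/3222) + (81*7569)*(-1/27868))*(1/31927) = (16526/1611 + 613089*(-1/27868))*(1/31927) = (16526/1611 - 613089/27868)*(1/31927) = -527139811/44895348*1/31927 = -527139811/1433373775596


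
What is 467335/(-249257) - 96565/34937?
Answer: -186160300/40130377 ≈ -4.6389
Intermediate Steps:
467335/(-249257) - 96565/34937 = 467335*(-1/249257) - 96565*1/34937 = -467335/249257 - 445/161 = -186160300/40130377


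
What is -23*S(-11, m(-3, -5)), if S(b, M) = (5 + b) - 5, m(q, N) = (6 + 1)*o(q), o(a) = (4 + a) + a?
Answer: 253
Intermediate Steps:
o(a) = 4 + 2*a
m(q, N) = 28 + 14*q (m(q, N) = (6 + 1)*(4 + 2*q) = 7*(4 + 2*q) = 28 + 14*q)
S(b, M) = b
-23*S(-11, m(-3, -5)) = -23*(-11) = 253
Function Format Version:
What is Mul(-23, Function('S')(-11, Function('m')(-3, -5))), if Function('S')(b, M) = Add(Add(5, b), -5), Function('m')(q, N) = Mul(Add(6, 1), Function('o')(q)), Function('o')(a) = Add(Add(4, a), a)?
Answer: 253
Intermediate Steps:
Function('o')(a) = Add(4, Mul(2, a))
Function('m')(q, N) = Add(28, Mul(14, q)) (Function('m')(q, N) = Mul(Add(6, 1), Add(4, Mul(2, q))) = Mul(7, Add(4, Mul(2, q))) = Add(28, Mul(14, q)))
Function('S')(b, M) = b
Mul(-23, Function('S')(-11, Function('m')(-3, -5))) = Mul(-23, -11) = 253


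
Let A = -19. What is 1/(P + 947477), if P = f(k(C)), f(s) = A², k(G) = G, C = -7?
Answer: 1/947838 ≈ 1.0550e-6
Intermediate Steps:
f(s) = 361 (f(s) = (-19)² = 361)
P = 361
1/(P + 947477) = 1/(361 + 947477) = 1/947838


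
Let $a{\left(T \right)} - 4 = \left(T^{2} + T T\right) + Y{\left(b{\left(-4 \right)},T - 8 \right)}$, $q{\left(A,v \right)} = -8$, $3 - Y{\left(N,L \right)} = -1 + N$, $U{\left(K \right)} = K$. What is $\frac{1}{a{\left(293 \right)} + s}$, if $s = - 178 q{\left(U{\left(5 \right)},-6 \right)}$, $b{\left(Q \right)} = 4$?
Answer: $\frac{1}{173126} \approx 5.7761 \cdot 10^{-6}$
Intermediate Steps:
$Y{\left(N,L \right)} = 4 - N$ ($Y{\left(N,L \right)} = 3 - \left(-1 + N\right) = 4 - N$)
$a{\left(T \right)} = 4 + 2 T^{2}$ ($a{\left(T \right)} = 4 + \left(\left(T^{2} + T T\right) + \left(4 - 4\right)\right) = 4 + \left(\left(T^{2} + T^{2}\right) + \left(4 - 4\right)\right) = 4 + \left(2 T^{2} + 0\right) = 4 + 2 T^{2}$)
$s = 1424$ ($s = \left(-178\right) \left(-8\right) = 1424$)
$\frac{1}{a{\left(293 \right)} + s} = \frac{1}{\left(4 + 2 \cdot 293^{2}\right) + 1424} = \frac{1}{\left(4 + 2 \cdot 85849\right) + 1424} = \frac{1}{\left(4 + 171698\right) + 1424} = \frac{1}{171702 + 1424} = \frac{1}{173126}$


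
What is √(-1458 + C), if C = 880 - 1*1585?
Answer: I*√2163 ≈ 46.508*I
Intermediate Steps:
C = -705 (C = 880 - 1585 = -705)
√(-1458 + C) = √(-1458 - 705) = √(-2163) = I*√2163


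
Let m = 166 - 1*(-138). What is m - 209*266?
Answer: -55290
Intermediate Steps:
m = 304 (m = 166 + 138 = 304)
m - 209*266 = 304 - 209*266 = 304 - 55594 = -55290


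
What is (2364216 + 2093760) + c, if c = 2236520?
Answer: 6694496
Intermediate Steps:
(2364216 + 2093760) + c = (2364216 + 2093760) + 2236520 = 4457976 + 2236520 = 6694496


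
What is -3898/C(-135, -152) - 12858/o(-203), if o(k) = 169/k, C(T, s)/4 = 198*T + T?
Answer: 140244978401/9080370 ≈ 15445.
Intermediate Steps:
C(T, s) = 796*T (C(T, s) = 4*(198*T + T) = 4*(199*T) = 796*T)
-3898/C(-135, -152) - 12858/o(-203) = -3898/(796*(-135)) - 12858/(169/(-203)) = -3898/(-107460) - 12858/(169*(-1/203)) = -3898*(-1/107460) - 12858/(-169/203) = 1949/53730 - 12858*(-203/169) = 1949/53730 + 2610174/169 = 140244978401/9080370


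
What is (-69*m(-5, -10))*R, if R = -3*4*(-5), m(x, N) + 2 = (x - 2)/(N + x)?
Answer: 6348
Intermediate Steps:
m(x, N) = -2 + (-2 + x)/(N + x) (m(x, N) = -2 + (x - 2)/(N + x) = -2 + (-2 + x)/(N + x))
R = 60 (R = -12*(-5) = 60)
(-69*m(-5, -10))*R = -69*(-2 - 1*(-5) - 2*(-10))/(-10 - 5)*60 = -69*(-2 + 5 + 20)/(-15)*60 = -(-23)*23/5*60 = -69*(-23/15)*60 = (529/5)*60 = 6348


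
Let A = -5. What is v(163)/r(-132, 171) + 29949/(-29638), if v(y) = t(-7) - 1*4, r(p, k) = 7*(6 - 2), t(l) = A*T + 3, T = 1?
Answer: -18150/14819 ≈ -1.2248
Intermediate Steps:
t(l) = -2 (t(l) = -5*1 + 3 = -5 + 3 = -2)
r(p, k) = 28 (r(p, k) = 7*4 = 28)
v(y) = -6 (v(y) = -2 - 1*4 = -2 - 4 = -6)
v(163)/r(-132, 171) + 29949/(-29638) = -6/28 + 29949/(-29638) = -6*1/28 + 29949*(-1/29638) = -3/14 - 29949/29638 = -18150/14819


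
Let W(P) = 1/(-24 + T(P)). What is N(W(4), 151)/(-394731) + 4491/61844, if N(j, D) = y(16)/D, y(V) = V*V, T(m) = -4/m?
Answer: 267667443007/3686173338564 ≈ 0.072614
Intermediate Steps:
W(P) = 1/(-24 - 4/P)
y(V) = V**2
N(j, D) = 256/D (N(j, D) = 16**2/D = 256/D)
N(W(4), 151)/(-394731) + 4491/61844 = (256/151)/(-394731) + 4491/61844 = (256*(1/151))*(-1/394731) + 4491*(1/61844) = (256/151)*(-1/394731) + 4491/61844 = -256/59604381 + 4491/61844 = 267667443007/3686173338564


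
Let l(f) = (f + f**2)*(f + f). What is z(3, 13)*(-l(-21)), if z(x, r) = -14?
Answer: -246960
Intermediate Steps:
l(f) = 2*f*(f + f**2) (l(f) = (f + f**2)*(2*f) = 2*f*(f + f**2))
z(3, 13)*(-l(-21)) = -(-14)*2*(-21)**2*(1 - 21) = -(-14)*2*441*(-20) = -(-14)*(-17640) = -14*17640 = -246960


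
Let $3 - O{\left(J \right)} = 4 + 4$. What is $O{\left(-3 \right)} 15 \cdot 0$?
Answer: $0$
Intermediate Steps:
$O{\left(J \right)} = -5$ ($O{\left(J \right)} = 3 - \left(4 + 4\right) = 3 - 8 = -5$)
$O{\left(-3 \right)} 15 \cdot 0 = \left(-5\right) 15 \cdot 0 = \left(-75\right) 0 = 0$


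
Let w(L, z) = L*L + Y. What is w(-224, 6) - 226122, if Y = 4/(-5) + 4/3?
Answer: -2639182/15 ≈ -1.7595e+5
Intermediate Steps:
Y = 8/15 (Y = 4*(-⅕) + 4*(⅓) = -⅘ + 4/3 = 8/15 ≈ 0.53333)
w(L, z) = 8/15 + L² (w(L, z) = L*L + 8/15 = L² + 8/15 = 8/15 + L²)
w(-224, 6) - 226122 = (8/15 + (-224)²) - 226122 = (8/15 + 50176) - 226122 = 752648/15 - 226122 = -2639182/15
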